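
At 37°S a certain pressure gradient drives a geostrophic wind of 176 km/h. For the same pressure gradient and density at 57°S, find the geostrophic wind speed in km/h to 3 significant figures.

With the same pressure gradient and density, V_g ∝ 1/f ∝ 1/sin φ.
V₂ = V₁ · sin φ₁ / sin φ₂ = 176 × sin 37° / sin 57°
V₂ = 176 × 0.6018/0.8387 = 126 km/h

126 km/h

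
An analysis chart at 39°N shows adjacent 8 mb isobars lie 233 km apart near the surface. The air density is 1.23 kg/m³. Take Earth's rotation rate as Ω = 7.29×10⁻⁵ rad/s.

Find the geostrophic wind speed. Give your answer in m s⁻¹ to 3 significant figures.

Coriolis parameter at 39°N:
f = 2Ω sin φ = 2 × 7.29×10⁻⁵ × sin 39° = 9.18×10⁻⁵ s⁻¹
Pressure gradient: |∂P/∂n| = 800 Pa / 233000 m = 3.43×10⁻³ Pa/m
Geostrophic balance (pressure-gradient force = Coriolis force):
V_g = (1/(fρ)) |∂P/∂n| = 3.43×10⁻³ / (9.18×10⁻⁵ × 1.23) = 30.4 m/s

30.4 m s⁻¹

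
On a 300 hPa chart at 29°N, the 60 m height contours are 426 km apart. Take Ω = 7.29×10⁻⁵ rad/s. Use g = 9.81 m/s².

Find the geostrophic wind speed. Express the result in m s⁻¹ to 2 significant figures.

20 m s⁻¹

Coriolis parameter at 29°N:
f = 2Ω sin φ = 2 × 7.29×10⁻⁵ × sin 29° = 7.07×10⁻⁵ s⁻¹
Height gradient: |∂Z/∂n| = 60 m / 426000 m = 1.41×10⁻⁴
On a pressure surface, geostrophic balance gives V_g = (g/f)|∂Z/∂n|:
V_g = 9.81 × 1.41×10⁻⁴ / 7.07×10⁻⁵ = 19.5 m/s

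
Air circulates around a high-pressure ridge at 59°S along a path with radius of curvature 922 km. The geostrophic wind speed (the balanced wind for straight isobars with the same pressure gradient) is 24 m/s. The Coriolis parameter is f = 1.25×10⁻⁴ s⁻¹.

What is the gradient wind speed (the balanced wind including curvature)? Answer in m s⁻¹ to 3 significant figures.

34.1 m s⁻¹

Around a high, pressure-gradient force acts outward with centrifugal, so Coriolis balances both:
fV = (1/ρ)|∂P/∂n| + V²/R  →  V² − fR·V + fR·V_g = 0
With fR = 1.25×10⁻⁴ × 922×10³ m = 115 m/s:
V = [fR − √((fR)² − 4 fR V_g)]/2 = [115 − √(115² − 4×115×24)]/2 = 34.1 m/s
Supergeostrophic (V > V_g = 24 m/s), as expected around a high.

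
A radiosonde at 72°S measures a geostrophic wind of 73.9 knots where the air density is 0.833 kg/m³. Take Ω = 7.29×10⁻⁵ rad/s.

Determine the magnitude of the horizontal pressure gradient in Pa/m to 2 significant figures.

Coriolis parameter at 72°S:
f = 2Ω sin φ = 2 × 7.29×10⁻⁵ × sin 72° = 1.39×10⁻⁴ s⁻¹
Wind speed in SI: 73.9 knots = 38.0 m/s
Geostrophic balance rearranged: |∂P/∂n| = f ρ V_g
|∂P/∂n| = 1.39×10⁻⁴ × 0.833 × 38.0 = 4.39×10⁻³ Pa/m

4.4×10⁻³ Pa/m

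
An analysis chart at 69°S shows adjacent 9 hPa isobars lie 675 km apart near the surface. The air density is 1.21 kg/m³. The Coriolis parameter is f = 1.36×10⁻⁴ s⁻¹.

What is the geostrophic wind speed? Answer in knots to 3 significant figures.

Pressure gradient: |∂P/∂n| = 900 Pa / 675000 m = 1.33×10⁻³ Pa/m
Geostrophic balance (pressure-gradient force = Coriolis force):
V_g = (1/(fρ)) |∂P/∂n| = 1.33×10⁻³ / (1.36×10⁻⁴ × 1.21) = 8.10 m/s
Converting: 8.10 m/s × 1.944 = 15.7 knots

15.7 knots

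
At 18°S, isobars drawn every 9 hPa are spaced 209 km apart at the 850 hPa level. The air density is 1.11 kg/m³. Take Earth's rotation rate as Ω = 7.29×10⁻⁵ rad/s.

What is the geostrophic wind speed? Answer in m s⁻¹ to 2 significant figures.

86 m s⁻¹

Coriolis parameter at 18°S:
f = 2Ω sin φ = 2 × 7.29×10⁻⁵ × sin 18° = 4.51×10⁻⁵ s⁻¹
Pressure gradient: |∂P/∂n| = 900 Pa / 209000 m = 4.31×10⁻³ Pa/m
Geostrophic balance (pressure-gradient force = Coriolis force):
V_g = (1/(fρ)) |∂P/∂n| = 4.31×10⁻³ / (4.51×10⁻⁵ × 1.11) = 86.1 m/s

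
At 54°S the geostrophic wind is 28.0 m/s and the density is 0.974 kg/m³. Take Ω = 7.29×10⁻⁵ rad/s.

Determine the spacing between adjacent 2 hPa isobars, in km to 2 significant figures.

62 km

Coriolis parameter at 54°S:
f = 2Ω sin φ = 2 × 7.29×10⁻⁵ × sin 54° = 1.18×10⁻⁴ s⁻¹
Geostrophic balance rearranged: |∂P/∂n| = f ρ V_g
|∂P/∂n| = 1.18×10⁻⁴ × 0.974 × 28.0 = 3.22×10⁻³ Pa/m
Isobar spacing: Δn = ΔP/|∂P/∂n| = 200 Pa / 3.22×10⁻³ Pa/m = 62172 m ≈ 62 km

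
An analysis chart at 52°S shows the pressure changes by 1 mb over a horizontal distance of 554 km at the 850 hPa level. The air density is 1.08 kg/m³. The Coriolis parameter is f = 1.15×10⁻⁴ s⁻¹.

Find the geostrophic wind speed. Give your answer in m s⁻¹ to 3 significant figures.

Pressure gradient: |∂P/∂n| = 100 Pa / 554000 m = 1.81×10⁻⁴ Pa/m
Geostrophic balance (pressure-gradient force = Coriolis force):
V_g = (1/(fρ)) |∂P/∂n| = 1.81×10⁻⁴ / (1.15×10⁻⁴ × 1.08) = 1.45 m/s

1.45 m s⁻¹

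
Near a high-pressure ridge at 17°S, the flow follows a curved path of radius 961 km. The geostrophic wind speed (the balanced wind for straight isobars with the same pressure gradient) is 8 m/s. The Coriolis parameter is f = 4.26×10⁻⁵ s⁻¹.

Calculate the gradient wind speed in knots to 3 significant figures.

Around a high, pressure-gradient force acts outward with centrifugal, so Coriolis balances both:
fV = (1/ρ)|∂P/∂n| + V²/R  →  V² − fR·V + fR·V_g = 0
With fR = 4.26×10⁻⁵ × 961×10³ m = 40.9 m/s:
V = [fR − √((fR)² − 4 fR V_g)]/2 = [40.9 − √(40.9² − 4×40.9×8)]/2 = 10.9 m/s
Supergeostrophic (V > V_g = 8 m/s), as expected around a high.
Converting: 10.9 m/s × 1.944 = 21.2 knots

21.2 knots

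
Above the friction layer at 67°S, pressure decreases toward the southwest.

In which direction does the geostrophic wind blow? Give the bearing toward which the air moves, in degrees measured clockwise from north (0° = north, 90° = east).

The pressure-gradient force points toward the southwest (bearing 225°).
Geostrophic balance: in the Southern Hemisphere the Coriolis force deflects motion to the left, so the geostrophic wind blows 90° to the left of the pressure-gradient force (low pressure on the right).
Rotating 225° by 90° counterclockwise gives 135° — the wind blows toward the southeast.

135°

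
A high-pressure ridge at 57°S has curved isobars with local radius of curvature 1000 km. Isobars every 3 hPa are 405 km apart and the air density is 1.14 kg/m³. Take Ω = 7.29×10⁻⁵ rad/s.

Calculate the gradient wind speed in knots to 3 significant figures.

10.8 knots

Coriolis parameter at 57°S:
f = 2Ω sin φ = 2 × 7.29×10⁻⁵ × sin 57° = 1.22×10⁻⁴ s⁻¹
Pressure gradient: |∂P/∂n| = 300 Pa / 405000 m = 7.41×10⁻⁴ Pa/m
Geostrophic speed: V_g = |∂P/∂n|/(fρ) = 7.41×10⁻⁴/(1.22×10⁻⁴ × 1.14) = 5.31 m/s
Around a high, pressure-gradient force acts outward with centrifugal, so Coriolis balances both:
fV = (1/ρ)|∂P/∂n| + V²/R  →  V² − fR·V + fR·V_g = 0
With fR = 1.22×10⁻⁴ × 1000×10³ m = 122 m/s:
V = [fR − √((fR)² − 4 fR V_g)]/2 = [122 − √(122² − 4×122×5.31)]/2 = 5.57 m/s
Supergeostrophic (V > V_g = 5.31 m/s), as expected around a high.
Converting: 5.57 m/s × 1.944 = 10.8 knots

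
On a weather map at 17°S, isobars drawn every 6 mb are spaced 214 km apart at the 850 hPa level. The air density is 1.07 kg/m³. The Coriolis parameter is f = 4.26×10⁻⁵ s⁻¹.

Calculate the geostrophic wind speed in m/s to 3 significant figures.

Pressure gradient: |∂P/∂n| = 600 Pa / 214000 m = 2.80×10⁻³ Pa/m
Geostrophic balance (pressure-gradient force = Coriolis force):
V_g = (1/(fρ)) |∂P/∂n| = 2.80×10⁻³ / (4.26×10⁻⁵ × 1.07) = 61.5 m/s

61.5 m/s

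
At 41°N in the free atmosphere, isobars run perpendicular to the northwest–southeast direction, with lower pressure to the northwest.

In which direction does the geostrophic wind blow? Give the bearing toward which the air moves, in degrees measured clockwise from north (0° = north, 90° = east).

The pressure-gradient force points toward the northwest (bearing 315°).
Geostrophic balance: in the Northern Hemisphere the Coriolis force deflects motion to the right, so the geostrophic wind blows 90° to the right of the pressure-gradient force (low pressure on the left).
Rotating 315° by 90° clockwise gives 045° — the wind blows toward the northeast.

045°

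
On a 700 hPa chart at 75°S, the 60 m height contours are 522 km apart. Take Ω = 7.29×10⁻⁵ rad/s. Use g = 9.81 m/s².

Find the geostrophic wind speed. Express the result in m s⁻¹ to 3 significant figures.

Coriolis parameter at 75°S:
f = 2Ω sin φ = 2 × 7.29×10⁻⁵ × sin 75° = 1.41×10⁻⁴ s⁻¹
Height gradient: |∂Z/∂n| = 60 m / 522000 m = 1.15×10⁻⁴
On a pressure surface, geostrophic balance gives V_g = (g/f)|∂Z/∂n|:
V_g = 9.81 × 1.15×10⁻⁴ / 1.41×10⁻⁴ = 8.01 m/s

8.01 m s⁻¹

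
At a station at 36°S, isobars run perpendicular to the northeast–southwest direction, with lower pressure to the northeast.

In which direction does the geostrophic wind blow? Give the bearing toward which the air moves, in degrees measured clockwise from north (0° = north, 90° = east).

315°

The pressure-gradient force points toward the northeast (bearing 045°).
Geostrophic balance: in the Southern Hemisphere the Coriolis force deflects motion to the left, so the geostrophic wind blows 90° to the left of the pressure-gradient force (low pressure on the right).
Rotating 045° by 90° counterclockwise gives 315° — the wind blows toward the northwest.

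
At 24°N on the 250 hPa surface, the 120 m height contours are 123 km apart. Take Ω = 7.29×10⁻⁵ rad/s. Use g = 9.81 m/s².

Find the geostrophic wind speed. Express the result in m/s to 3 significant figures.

Coriolis parameter at 24°N:
f = 2Ω sin φ = 2 × 7.29×10⁻⁵ × sin 24° = 5.93×10⁻⁵ s⁻¹
Height gradient: |∂Z/∂n| = 120 m / 123000 m = 9.76×10⁻⁴
On a pressure surface, geostrophic balance gives V_g = (g/f)|∂Z/∂n|:
V_g = 9.81 × 9.76×10⁻⁴ / 5.93×10⁻⁵ = 161 m/s

161 m/s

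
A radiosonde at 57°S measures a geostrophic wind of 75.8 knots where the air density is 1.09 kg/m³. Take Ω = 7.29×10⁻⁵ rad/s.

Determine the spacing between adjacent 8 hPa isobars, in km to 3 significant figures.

154 km

Coriolis parameter at 57°S:
f = 2Ω sin φ = 2 × 7.29×10⁻⁵ × sin 57° = 1.22×10⁻⁴ s⁻¹
Wind speed in SI: 75.8 knots = 39.0 m/s
Geostrophic balance rearranged: |∂P/∂n| = f ρ V_g
|∂P/∂n| = 1.22×10⁻⁴ × 1.09 × 39.0 = 5.20×10⁻³ Pa/m
Isobar spacing: Δn = ΔP/|∂P/∂n| = 800 Pa / 5.20×10⁻³ Pa/m = 153924 m ≈ 154 km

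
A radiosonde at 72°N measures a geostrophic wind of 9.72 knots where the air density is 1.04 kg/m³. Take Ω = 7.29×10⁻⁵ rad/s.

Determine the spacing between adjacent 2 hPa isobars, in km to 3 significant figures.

Coriolis parameter at 72°N:
f = 2Ω sin φ = 2 × 7.29×10⁻⁵ × sin 72° = 1.39×10⁻⁴ s⁻¹
Wind speed in SI: 9.72 knots = 5.00 m/s
Geostrophic balance rearranged: |∂P/∂n| = f ρ V_g
|∂P/∂n| = 1.39×10⁻⁴ × 1.04 × 5.00 = 7.21×10⁻⁴ Pa/m
Isobar spacing: Δn = ΔP/|∂P/∂n| = 200 Pa / 7.21×10⁻⁴ Pa/m = 277350 m ≈ 277 km

277 km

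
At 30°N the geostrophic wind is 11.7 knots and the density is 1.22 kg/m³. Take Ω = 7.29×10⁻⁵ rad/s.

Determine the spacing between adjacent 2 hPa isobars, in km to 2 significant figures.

370 km

Coriolis parameter at 30°N:
f = 2Ω sin φ = 2 × 7.29×10⁻⁵ × sin 30° = 7.29×10⁻⁵ s⁻¹
Wind speed in SI: 11.7 knots = 6.02 m/s
Geostrophic balance rearranged: |∂P/∂n| = f ρ V_g
|∂P/∂n| = 7.29×10⁻⁵ × 1.22 × 6.02 = 5.35×10⁻⁴ Pa/m
Isobar spacing: Δn = ΔP/|∂P/∂n| = 200 Pa / 5.35×10⁻⁴ Pa/m = 373610 m ≈ 370 km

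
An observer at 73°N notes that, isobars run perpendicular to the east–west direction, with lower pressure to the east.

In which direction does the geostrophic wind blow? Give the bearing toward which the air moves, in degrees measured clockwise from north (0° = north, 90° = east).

The pressure-gradient force points toward the east (bearing 090°).
Geostrophic balance: in the Northern Hemisphere the Coriolis force deflects motion to the right, so the geostrophic wind blows 90° to the right of the pressure-gradient force (low pressure on the left).
Rotating 090° by 90° clockwise gives 180° — the wind blows toward the south.

180°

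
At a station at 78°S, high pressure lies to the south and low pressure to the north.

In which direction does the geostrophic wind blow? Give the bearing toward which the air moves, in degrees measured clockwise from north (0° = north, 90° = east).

270°

The pressure-gradient force points toward the north (bearing 000°).
Geostrophic balance: in the Southern Hemisphere the Coriolis force deflects motion to the left, so the geostrophic wind blows 90° to the left of the pressure-gradient force (low pressure on the right).
Rotating 000° by 90° counterclockwise gives 270° — the wind blows toward the west.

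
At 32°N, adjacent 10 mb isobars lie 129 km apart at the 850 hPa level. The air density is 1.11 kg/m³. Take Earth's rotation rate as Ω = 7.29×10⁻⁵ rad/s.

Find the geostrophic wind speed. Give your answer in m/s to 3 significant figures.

Coriolis parameter at 32°N:
f = 2Ω sin φ = 2 × 7.29×10⁻⁵ × sin 32° = 7.73×10⁻⁵ s⁻¹
Pressure gradient: |∂P/∂n| = 1000 Pa / 129000 m = 7.75×10⁻³ Pa/m
Geostrophic balance (pressure-gradient force = Coriolis force):
V_g = (1/(fρ)) |∂P/∂n| = 7.75×10⁻³ / (7.73×10⁻⁵ × 1.11) = 90.4 m/s

90.4 m/s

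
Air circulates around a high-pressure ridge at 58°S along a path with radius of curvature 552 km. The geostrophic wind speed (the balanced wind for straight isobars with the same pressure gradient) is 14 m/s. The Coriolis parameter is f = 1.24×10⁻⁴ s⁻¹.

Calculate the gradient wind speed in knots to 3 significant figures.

Around a high, pressure-gradient force acts outward with centrifugal, so Coriolis balances both:
fV = (1/ρ)|∂P/∂n| + V²/R  →  V² − fR·V + fR·V_g = 0
With fR = 1.24×10⁻⁴ × 552×10³ m = 68.4 m/s:
V = [fR − √((fR)² − 4 fR V_g)]/2 = [68.4 − √(68.4² − 4×68.4×14)]/2 = 19.6 m/s
Supergeostrophic (V > V_g = 14 m/s), as expected around a high.
Converting: 19.6 m/s × 1.944 = 38.2 knots

38.2 knots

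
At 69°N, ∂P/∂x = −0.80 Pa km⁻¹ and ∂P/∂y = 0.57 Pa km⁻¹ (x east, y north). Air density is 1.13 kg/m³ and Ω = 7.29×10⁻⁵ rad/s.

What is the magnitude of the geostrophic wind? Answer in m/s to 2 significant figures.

Coriolis parameter at 69°N:
f = 2Ω sin φ = 2 × 7.29×10⁻⁵ × sin 69° = 1.36×10⁻⁴ s⁻¹
Component geostrophic relations (x east, y north):
u_g = −(1/(fρ)) ∂P/∂y,  v_g = (1/(fρ)) ∂P/∂x
u_g = −(0.57×10⁻³)/(1.36×10⁻⁴ × 1.13) = −3.71 m/s;  v_g = (−0.80×10⁻³)/(1.36×10⁻⁴ × 1.13) = −5.20 m/s
|V_g| = √(u_g² + v_g²) = 6.39 m/s

6.4 m/s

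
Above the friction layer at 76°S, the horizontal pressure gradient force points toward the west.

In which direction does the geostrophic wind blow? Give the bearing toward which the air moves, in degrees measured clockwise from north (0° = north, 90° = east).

The pressure-gradient force points toward the west (bearing 270°).
Geostrophic balance: in the Southern Hemisphere the Coriolis force deflects motion to the left, so the geostrophic wind blows 90° to the left of the pressure-gradient force (low pressure on the right).
Rotating 270° by 90° counterclockwise gives 180° — the wind blows toward the south.

180°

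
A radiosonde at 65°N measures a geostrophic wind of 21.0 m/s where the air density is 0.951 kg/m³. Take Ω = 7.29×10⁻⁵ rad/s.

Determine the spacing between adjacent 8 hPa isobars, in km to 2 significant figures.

300 km

Coriolis parameter at 65°N:
f = 2Ω sin φ = 2 × 7.29×10⁻⁵ × sin 65° = 1.32×10⁻⁴ s⁻¹
Geostrophic balance rearranged: |∂P/∂n| = f ρ V_g
|∂P/∂n| = 1.32×10⁻⁴ × 0.951 × 21.0 = 2.64×10⁻³ Pa/m
Isobar spacing: Δn = ΔP/|∂P/∂n| = 800 Pa / 2.64×10⁻³ Pa/m = 303150 m ≈ 300 km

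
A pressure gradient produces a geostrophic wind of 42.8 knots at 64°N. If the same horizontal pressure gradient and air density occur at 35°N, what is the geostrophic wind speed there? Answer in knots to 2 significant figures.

With the same pressure gradient and density, V_g ∝ 1/f ∝ 1/sin φ.
V₂ = V₁ · sin φ₁ / sin φ₂ = 42.8 × sin 64° / sin 35°
V₂ = 42.8 × 0.8988/0.5736 = 67 knots

67 knots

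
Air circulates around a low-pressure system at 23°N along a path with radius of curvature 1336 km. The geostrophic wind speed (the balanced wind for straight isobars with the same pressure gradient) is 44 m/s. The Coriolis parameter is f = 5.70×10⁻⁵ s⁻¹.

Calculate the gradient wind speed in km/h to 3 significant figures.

Around a low, centrifugal force acts outward with Coriolis, so pressure-gradient force balances both:
(1/ρ)|∂P/∂n| = fV + V²/R  →  V² + fR·V − fR·V_g = 0
With fR = 5.70×10⁻⁵ × 1336×10³ m = 76.2 m/s:
V = [−fR + √((fR)² + 4 fR V_g)]/2 = [−76.2 + √(76.2² + 4×76.2×44)]/2 = 31.2 m/s
Subgeostrophic (V < V_g = 44 m/s), as expected around a low.
Converting: 31.2 m/s × 3.6 = 112 km/h

112 km/h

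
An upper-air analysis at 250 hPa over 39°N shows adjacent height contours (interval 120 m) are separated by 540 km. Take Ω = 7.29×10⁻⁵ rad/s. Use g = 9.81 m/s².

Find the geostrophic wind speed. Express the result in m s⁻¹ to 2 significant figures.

24 m s⁻¹

Coriolis parameter at 39°N:
f = 2Ω sin φ = 2 × 7.29×10⁻⁵ × sin 39° = 9.18×10⁻⁵ s⁻¹
Height gradient: |∂Z/∂n| = 120 m / 540000 m = 2.22×10⁻⁴
On a pressure surface, geostrophic balance gives V_g = (g/f)|∂Z/∂n|:
V_g = 9.81 × 2.22×10⁻⁴ / 9.18×10⁻⁵ = 23.8 m/s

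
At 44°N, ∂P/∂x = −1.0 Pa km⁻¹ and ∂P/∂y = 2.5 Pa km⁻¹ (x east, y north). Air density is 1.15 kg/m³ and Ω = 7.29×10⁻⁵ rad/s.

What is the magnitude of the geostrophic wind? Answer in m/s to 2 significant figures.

23 m/s

Coriolis parameter at 44°N:
f = 2Ω sin φ = 2 × 7.29×10⁻⁵ × sin 44° = 1.01×10⁻⁴ s⁻¹
Component geostrophic relations (x east, y north):
u_g = −(1/(fρ)) ∂P/∂y,  v_g = (1/(fρ)) ∂P/∂x
u_g = −(2.5×10⁻³)/(1.01×10⁻⁴ × 1.15) = −21.5 m/s;  v_g = (−1.0×10⁻³)/(1.01×10⁻⁴ × 1.15) = −8.59 m/s
|V_g| = √(u_g² + v_g²) = 23.1 m/s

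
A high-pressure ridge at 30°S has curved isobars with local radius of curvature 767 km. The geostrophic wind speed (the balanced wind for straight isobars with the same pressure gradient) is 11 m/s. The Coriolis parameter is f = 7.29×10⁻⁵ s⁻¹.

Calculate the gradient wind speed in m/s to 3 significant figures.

Around a high, pressure-gradient force acts outward with centrifugal, so Coriolis balances both:
fV = (1/ρ)|∂P/∂n| + V²/R  →  V² − fR·V + fR·V_g = 0
With fR = 7.29×10⁻⁵ × 767×10³ m = 55.9 m/s:
V = [fR − √((fR)² − 4 fR V_g)]/2 = [55.9 − √(55.9² − 4×55.9×11)]/2 = 15.1 m/s
Supergeostrophic (V > V_g = 11 m/s), as expected around a high.

15.1 m/s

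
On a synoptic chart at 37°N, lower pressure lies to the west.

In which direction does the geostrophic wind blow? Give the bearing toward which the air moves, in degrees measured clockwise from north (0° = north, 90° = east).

The pressure-gradient force points toward the west (bearing 270°).
Geostrophic balance: in the Northern Hemisphere the Coriolis force deflects motion to the right, so the geostrophic wind blows 90° to the right of the pressure-gradient force (low pressure on the left).
Rotating 270° by 90° clockwise gives 000° — the wind blows toward the north.

000°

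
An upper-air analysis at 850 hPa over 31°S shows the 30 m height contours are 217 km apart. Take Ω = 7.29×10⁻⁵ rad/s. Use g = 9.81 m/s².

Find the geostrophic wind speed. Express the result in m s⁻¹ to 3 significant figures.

18.1 m s⁻¹

Coriolis parameter at 31°S:
f = 2Ω sin φ = 2 × 7.29×10⁻⁵ × sin 31° = 7.51×10⁻⁵ s⁻¹
Height gradient: |∂Z/∂n| = 30 m / 217000 m = 1.38×10⁻⁴
On a pressure surface, geostrophic balance gives V_g = (g/f)|∂Z/∂n|:
V_g = 9.81 × 1.38×10⁻⁴ / 7.51×10⁻⁵ = 18.1 m/s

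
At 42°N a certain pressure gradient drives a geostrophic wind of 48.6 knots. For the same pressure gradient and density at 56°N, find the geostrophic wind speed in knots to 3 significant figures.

With the same pressure gradient and density, V_g ∝ 1/f ∝ 1/sin φ.
V₂ = V₁ · sin φ₁ / sin φ₂ = 48.6 × sin 42° / sin 56°
V₂ = 48.6 × 0.6691/0.8290 = 39.2 knots

39.2 knots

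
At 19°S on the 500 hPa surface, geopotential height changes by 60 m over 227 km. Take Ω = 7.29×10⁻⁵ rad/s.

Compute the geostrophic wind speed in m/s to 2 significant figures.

55 m/s

Coriolis parameter at 19°S:
f = 2Ω sin φ = 2 × 7.29×10⁻⁵ × sin 19° = 4.75×10⁻⁵ s⁻¹
Height gradient: |∂Z/∂n| = 60 m / 227000 m = 2.64×10⁻⁴
On a pressure surface, geostrophic balance gives V_g = (g/f)|∂Z/∂n|:
V_g = 9.81 × 2.64×10⁻⁴ / 4.75×10⁻⁵ = 54.6 m/s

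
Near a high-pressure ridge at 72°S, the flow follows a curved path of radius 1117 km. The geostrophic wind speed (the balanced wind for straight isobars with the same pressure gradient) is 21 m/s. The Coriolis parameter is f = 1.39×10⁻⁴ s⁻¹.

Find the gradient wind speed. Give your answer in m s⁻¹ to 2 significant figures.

Around a high, pressure-gradient force acts outward with centrifugal, so Coriolis balances both:
fV = (1/ρ)|∂P/∂n| + V²/R  →  V² − fR·V + fR·V_g = 0
With fR = 1.39×10⁻⁴ × 1117×10³ m = 155 m/s:
V = [fR − √((fR)² − 4 fR V_g)]/2 = [155 − √(155² − 4×155×21)]/2 = 25 m/s
Supergeostrophic (V > V_g = 21 m/s), as expected around a high.

25 m s⁻¹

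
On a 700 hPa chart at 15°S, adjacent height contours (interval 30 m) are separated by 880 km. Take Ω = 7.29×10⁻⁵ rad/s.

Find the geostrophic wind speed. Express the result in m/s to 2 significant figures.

8.9 m/s

Coriolis parameter at 15°S:
f = 2Ω sin φ = 2 × 7.29×10⁻⁵ × sin 15° = 3.77×10⁻⁵ s⁻¹
Height gradient: |∂Z/∂n| = 30 m / 880000 m = 3.41×10⁻⁵
On a pressure surface, geostrophic balance gives V_g = (g/f)|∂Z/∂n|:
V_g = 9.81 × 3.41×10⁻⁵ / 3.77×10⁻⁵ = 8.86 m/s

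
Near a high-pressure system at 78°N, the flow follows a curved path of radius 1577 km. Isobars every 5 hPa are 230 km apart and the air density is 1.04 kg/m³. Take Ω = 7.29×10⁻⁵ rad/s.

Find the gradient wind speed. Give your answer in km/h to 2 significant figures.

Coriolis parameter at 78°N:
f = 2Ω sin φ = 2 × 7.29×10⁻⁵ × sin 78° = 1.43×10⁻⁴ s⁻¹
Pressure gradient: |∂P/∂n| = 500 Pa / 230000 m = 2.17×10⁻³ Pa/m
Geostrophic speed: V_g = |∂P/∂n|/(fρ) = 2.17×10⁻³/(1.43×10⁻⁴ × 1.04) = 14.7 m/s
Around a high, pressure-gradient force acts outward with centrifugal, so Coriolis balances both:
fV = (1/ρ)|∂P/∂n| + V²/R  →  V² − fR·V + fR·V_g = 0
With fR = 1.43×10⁻⁴ × 1577×10³ m = 225 m/s:
V = [fR − √((fR)² − 4 fR V_g)]/2 = [225 − √(225² − 4×225×14.7)]/2 = 15.8 m/s
Supergeostrophic (V > V_g = 14.7 m/s), as expected around a high.
Converting: 15.8 m/s × 3.6 = 57 km/h

57 km/h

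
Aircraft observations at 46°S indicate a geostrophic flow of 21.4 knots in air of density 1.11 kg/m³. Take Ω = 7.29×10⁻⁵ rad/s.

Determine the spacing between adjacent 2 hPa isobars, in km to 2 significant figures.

Coriolis parameter at 46°S:
f = 2Ω sin φ = 2 × 7.29×10⁻⁵ × sin 46° = 1.05×10⁻⁴ s⁻¹
Wind speed in SI: 21.4 knots = 11.0 m/s
Geostrophic balance rearranged: |∂P/∂n| = f ρ V_g
|∂P/∂n| = 1.05×10⁻⁴ × 1.11 × 11.0 = 1.28×10⁻³ Pa/m
Isobar spacing: Δn = ΔP/|∂P/∂n| = 200 Pa / 1.28×10⁻³ Pa/m = 156050 m ≈ 160 km

160 km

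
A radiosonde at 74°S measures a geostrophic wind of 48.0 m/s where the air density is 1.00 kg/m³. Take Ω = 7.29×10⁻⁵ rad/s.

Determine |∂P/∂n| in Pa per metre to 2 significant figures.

6.7×10⁻³ Pa/m

Coriolis parameter at 74°S:
f = 2Ω sin φ = 2 × 7.29×10⁻⁵ × sin 74° = 1.40×10⁻⁴ s⁻¹
Geostrophic balance rearranged: |∂P/∂n| = f ρ V_g
|∂P/∂n| = 1.40×10⁻⁴ × 1.00 × 48.0 = 6.73×10⁻³ Pa/m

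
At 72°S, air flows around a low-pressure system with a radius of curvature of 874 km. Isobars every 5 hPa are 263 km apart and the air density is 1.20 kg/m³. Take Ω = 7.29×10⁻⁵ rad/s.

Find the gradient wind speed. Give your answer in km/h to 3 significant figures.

Coriolis parameter at 72°S:
f = 2Ω sin φ = 2 × 7.29×10⁻⁵ × sin 72° = 1.39×10⁻⁴ s⁻¹
Pressure gradient: |∂P/∂n| = 500 Pa / 263000 m = 1.90×10⁻³ Pa/m
Geostrophic speed: V_g = |∂P/∂n|/(fρ) = 1.90×10⁻³/(1.39×10⁻⁴ × 1.20) = 11.4 m/s
Around a low, centrifugal force acts outward with Coriolis, so pressure-gradient force balances both:
(1/ρ)|∂P/∂n| = fV + V²/R  →  V² + fR·V − fR·V_g = 0
With fR = 1.39×10⁻⁴ × 874×10³ m = 121 m/s:
V = [−fR + √((fR)² + 4 fR V_g)]/2 = [−121 + √(121² + 4×121×11.4)]/2 = 10.5 m/s
Subgeostrophic (V < V_g = 11.4 m/s), as expected around a low.
Converting: 10.5 m/s × 3.6 = 37.8 km/h

37.8 km/h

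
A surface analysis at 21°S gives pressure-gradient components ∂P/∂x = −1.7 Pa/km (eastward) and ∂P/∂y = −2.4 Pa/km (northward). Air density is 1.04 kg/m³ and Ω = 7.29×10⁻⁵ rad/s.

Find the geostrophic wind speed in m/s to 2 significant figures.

54 m/s

Coriolis parameter at 21°S:
f = 2Ω sin φ = 2 × 7.29×10⁻⁵ × sin 21° = 5.23×10⁻⁵ s⁻¹
In the Southern Hemisphere f is negative: f = −5.23×10⁻⁵ s⁻¹.
Component geostrophic relations (x east, y north):
u_g = −(1/(fρ)) ∂P/∂y,  v_g = (1/(fρ)) ∂P/∂x
u_g = −(−2.4×10⁻³)/(−5.23×10⁻⁵ × 1.04) = −44.2 m/s;  v_g = (−1.7×10⁻³)/(−5.23×10⁻⁵ × 1.04) = 31.3 m/s
|V_g| = √(u_g² + v_g²) = 54.1 m/s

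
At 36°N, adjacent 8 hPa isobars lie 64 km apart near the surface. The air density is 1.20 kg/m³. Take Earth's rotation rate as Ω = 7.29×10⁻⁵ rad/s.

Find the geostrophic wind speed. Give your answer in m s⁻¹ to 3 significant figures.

Coriolis parameter at 36°N:
f = 2Ω sin φ = 2 × 7.29×10⁻⁵ × sin 36° = 8.57×10⁻⁵ s⁻¹
Pressure gradient: |∂P/∂n| = 800 Pa / 64000 m = 1.25×10⁻² Pa/m
Geostrophic balance (pressure-gradient force = Coriolis force):
V_g = (1/(fρ)) |∂P/∂n| = 1.25×10⁻² / (8.57×10⁻⁵ × 1.20) = 122 m/s

122 m s⁻¹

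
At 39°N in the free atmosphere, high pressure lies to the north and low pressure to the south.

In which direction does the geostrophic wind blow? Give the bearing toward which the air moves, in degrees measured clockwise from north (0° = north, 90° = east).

270°

The pressure-gradient force points toward the south (bearing 180°).
Geostrophic balance: in the Northern Hemisphere the Coriolis force deflects motion to the right, so the geostrophic wind blows 90° to the right of the pressure-gradient force (low pressure on the left).
Rotating 180° by 90° clockwise gives 270° — the wind blows toward the west.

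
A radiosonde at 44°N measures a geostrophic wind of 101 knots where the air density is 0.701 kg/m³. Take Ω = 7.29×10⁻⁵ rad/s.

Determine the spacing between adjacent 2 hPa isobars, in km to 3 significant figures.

Coriolis parameter at 44°N:
f = 2Ω sin φ = 2 × 7.29×10⁻⁵ × sin 44° = 1.01×10⁻⁴ s⁻¹
Wind speed in SI: 101 knots = 52.0 m/s
Geostrophic balance rearranged: |∂P/∂n| = f ρ V_g
|∂P/∂n| = 1.01×10⁻⁴ × 0.701 × 52.0 = 3.69×10⁻³ Pa/m
Isobar spacing: Δn = ΔP/|∂P/∂n| = 200 Pa / 3.69×10⁻³ Pa/m = 54216 m ≈ 54.2 km

54.2 km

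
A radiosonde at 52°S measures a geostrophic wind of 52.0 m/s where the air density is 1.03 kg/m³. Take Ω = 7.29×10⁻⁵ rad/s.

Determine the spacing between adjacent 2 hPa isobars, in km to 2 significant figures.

Coriolis parameter at 52°S:
f = 2Ω sin φ = 2 × 7.29×10⁻⁵ × sin 52° = 1.15×10⁻⁴ s⁻¹
Geostrophic balance rearranged: |∂P/∂n| = f ρ V_g
|∂P/∂n| = 1.15×10⁻⁴ × 1.03 × 52.0 = 6.15×10⁻³ Pa/m
Isobar spacing: Δn = ΔP/|∂P/∂n| = 200 Pa / 6.15×10⁻³ Pa/m = 32501 m ≈ 33 km

33 km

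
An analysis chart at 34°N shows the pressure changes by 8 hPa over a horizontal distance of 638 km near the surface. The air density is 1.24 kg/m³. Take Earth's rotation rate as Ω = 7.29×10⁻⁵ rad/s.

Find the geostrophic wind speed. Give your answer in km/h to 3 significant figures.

Coriolis parameter at 34°N:
f = 2Ω sin φ = 2 × 7.29×10⁻⁵ × sin 34° = 8.15×10⁻⁵ s⁻¹
Pressure gradient: |∂P/∂n| = 800 Pa / 638000 m = 1.25×10⁻³ Pa/m
Geostrophic balance (pressure-gradient force = Coriolis force):
V_g = (1/(fρ)) |∂P/∂n| = 1.25×10⁻³ / (8.15×10⁻⁵ × 1.24) = 12.4 m/s
Converting: 12.4 m/s × 3.6 = 44.7 km/h

44.7 km/h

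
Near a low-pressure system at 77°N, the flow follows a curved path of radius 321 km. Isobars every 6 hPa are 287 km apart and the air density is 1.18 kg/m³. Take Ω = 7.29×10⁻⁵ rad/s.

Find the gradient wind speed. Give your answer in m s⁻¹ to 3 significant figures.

Coriolis parameter at 77°N:
f = 2Ω sin φ = 2 × 7.29×10⁻⁵ × sin 77° = 1.42×10⁻⁴ s⁻¹
Pressure gradient: |∂P/∂n| = 600 Pa / 287000 m = 2.09×10⁻³ Pa/m
Geostrophic speed: V_g = |∂P/∂n|/(fρ) = 2.09×10⁻³/(1.42×10⁻⁴ × 1.18) = 12.5 m/s
Around a low, centrifugal force acts outward with Coriolis, so pressure-gradient force balances both:
(1/ρ)|∂P/∂n| = fV + V²/R  →  V² + fR·V − fR·V_g = 0
With fR = 1.42×10⁻⁴ × 321×10³ m = 45.6 m/s:
V = [−fR + √((fR)² + 4 fR V_g)]/2 = [−45.6 + √(45.6² + 4×45.6×12.5)]/2 = 10.2 m/s
Subgeostrophic (V < V_g = 12.5 m/s), as expected around a low.

10.2 m s⁻¹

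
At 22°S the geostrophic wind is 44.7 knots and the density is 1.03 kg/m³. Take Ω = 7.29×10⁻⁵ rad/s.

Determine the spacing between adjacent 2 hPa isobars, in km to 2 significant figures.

150 km

Coriolis parameter at 22°S:
f = 2Ω sin φ = 2 × 7.29×10⁻⁵ × sin 22° = 5.46×10⁻⁵ s⁻¹
Wind speed in SI: 44.7 knots = 23.0 m/s
Geostrophic balance rearranged: |∂P/∂n| = f ρ V_g
|∂P/∂n| = 5.46×10⁻⁵ × 1.03 × 23.0 = 1.29×10⁻³ Pa/m
Isobar spacing: Δn = ΔP/|∂P/∂n| = 200 Pa / 1.29×10⁻³ Pa/m = 154602 m ≈ 150 km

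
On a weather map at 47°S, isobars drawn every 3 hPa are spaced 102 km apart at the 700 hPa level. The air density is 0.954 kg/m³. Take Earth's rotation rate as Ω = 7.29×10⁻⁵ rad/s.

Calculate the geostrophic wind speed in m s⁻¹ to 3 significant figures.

Coriolis parameter at 47°S:
f = 2Ω sin φ = 2 × 7.29×10⁻⁵ × sin 47° = 1.07×10⁻⁴ s⁻¹
Pressure gradient: |∂P/∂n| = 300 Pa / 102000 m = 2.94×10⁻³ Pa/m
Geostrophic balance (pressure-gradient force = Coriolis force):
V_g = (1/(fρ)) |∂P/∂n| = 2.94×10⁻³ / (1.07×10⁻⁴ × 0.954) = 28.9 m/s

28.9 m s⁻¹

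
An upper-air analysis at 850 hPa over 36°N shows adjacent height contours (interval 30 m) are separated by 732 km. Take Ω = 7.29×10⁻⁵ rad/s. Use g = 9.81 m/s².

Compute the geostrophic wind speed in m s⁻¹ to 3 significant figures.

4.69 m s⁻¹

Coriolis parameter at 36°N:
f = 2Ω sin φ = 2 × 7.29×10⁻⁵ × sin 36° = 8.57×10⁻⁵ s⁻¹
Height gradient: |∂Z/∂n| = 30 m / 732000 m = 4.10×10⁻⁵
On a pressure surface, geostrophic balance gives V_g = (g/f)|∂Z/∂n|:
V_g = 9.81 × 4.10×10⁻⁵ / 8.57×10⁻⁵ = 4.69 m/s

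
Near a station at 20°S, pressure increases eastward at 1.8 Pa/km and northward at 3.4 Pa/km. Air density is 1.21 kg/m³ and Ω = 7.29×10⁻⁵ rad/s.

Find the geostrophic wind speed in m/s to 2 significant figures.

Coriolis parameter at 20°S:
f = 2Ω sin φ = 2 × 7.29×10⁻⁵ × sin 20° = 4.99×10⁻⁵ s⁻¹
In the Southern Hemisphere f is negative: f = −4.99×10⁻⁵ s⁻¹.
Component geostrophic relations (x east, y north):
u_g = −(1/(fρ)) ∂P/∂y,  v_g = (1/(fρ)) ∂P/∂x
u_g = −(3.4×10⁻³)/(−4.99×10⁻⁵ × 1.21) = 56.3 m/s;  v_g = (1.8×10⁻³)/(−4.99×10⁻⁵ × 1.21) = −29.8 m/s
|V_g| = √(u_g² + v_g²) = 63.8 m/s

64 m/s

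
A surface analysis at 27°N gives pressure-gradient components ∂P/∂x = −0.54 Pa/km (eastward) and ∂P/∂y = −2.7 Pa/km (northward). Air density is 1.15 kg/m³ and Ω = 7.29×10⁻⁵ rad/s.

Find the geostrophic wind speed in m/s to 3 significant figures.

36.2 m/s

Coriolis parameter at 27°N:
f = 2Ω sin φ = 2 × 7.29×10⁻⁵ × sin 27° = 6.62×10⁻⁵ s⁻¹
Component geostrophic relations (x east, y north):
u_g = −(1/(fρ)) ∂P/∂y,  v_g = (1/(fρ)) ∂P/∂x
u_g = −(−2.7×10⁻³)/(6.62×10⁻⁵ × 1.15) = 35.5 m/s;  v_g = (−0.54×10⁻³)/(6.62×10⁻⁵ × 1.15) = −7.09 m/s
|V_g| = √(u_g² + v_g²) = 36.2 m/s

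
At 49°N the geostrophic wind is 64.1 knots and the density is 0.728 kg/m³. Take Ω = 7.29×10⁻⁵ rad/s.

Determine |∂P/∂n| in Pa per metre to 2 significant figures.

2.6×10⁻³ Pa/m

Coriolis parameter at 49°N:
f = 2Ω sin φ = 2 × 7.29×10⁻⁵ × sin 49° = 1.10×10⁻⁴ s⁻¹
Wind speed in SI: 64.1 knots = 33.0 m/s
Geostrophic balance rearranged: |∂P/∂n| = f ρ V_g
|∂P/∂n| = 1.10×10⁻⁴ × 0.728 × 33.0 = 2.64×10⁻³ Pa/m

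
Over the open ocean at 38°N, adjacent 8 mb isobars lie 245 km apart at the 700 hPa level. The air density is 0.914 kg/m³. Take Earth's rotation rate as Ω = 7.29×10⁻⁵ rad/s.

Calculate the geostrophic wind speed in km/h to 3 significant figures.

143 km/h

Coriolis parameter at 38°N:
f = 2Ω sin φ = 2 × 7.29×10⁻⁵ × sin 38° = 8.98×10⁻⁵ s⁻¹
Pressure gradient: |∂P/∂n| = 800 Pa / 245000 m = 3.27×10⁻³ Pa/m
Geostrophic balance (pressure-gradient force = Coriolis force):
V_g = (1/(fρ)) |∂P/∂n| = 3.27×10⁻³ / (8.98×10⁻⁵ × 0.914) = 39.8 m/s
Converting: 39.8 m/s × 3.6 = 143 km/h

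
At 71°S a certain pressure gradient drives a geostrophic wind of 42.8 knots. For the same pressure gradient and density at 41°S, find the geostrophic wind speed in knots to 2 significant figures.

With the same pressure gradient and density, V_g ∝ 1/f ∝ 1/sin φ.
V₂ = V₁ · sin φ₁ / sin φ₂ = 42.8 × sin 71° / sin 41°
V₂ = 42.8 × 0.9455/0.6561 = 62 knots

62 knots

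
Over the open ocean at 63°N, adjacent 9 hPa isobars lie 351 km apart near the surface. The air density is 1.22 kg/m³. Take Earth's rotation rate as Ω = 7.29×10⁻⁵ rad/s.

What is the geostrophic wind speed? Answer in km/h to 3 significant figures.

Coriolis parameter at 63°N:
f = 2Ω sin φ = 2 × 7.29×10⁻⁵ × sin 63° = 1.30×10⁻⁴ s⁻¹
Pressure gradient: |∂P/∂n| = 900 Pa / 351000 m = 2.56×10⁻³ Pa/m
Geostrophic balance (pressure-gradient force = Coriolis force):
V_g = (1/(fρ)) |∂P/∂n| = 2.56×10⁻³ / (1.30×10⁻⁴ × 1.22) = 16.2 m/s
Converting: 16.2 m/s × 3.6 = 58.2 km/h

58.2 km/h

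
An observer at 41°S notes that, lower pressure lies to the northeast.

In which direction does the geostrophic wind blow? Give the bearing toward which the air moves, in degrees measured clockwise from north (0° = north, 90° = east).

The pressure-gradient force points toward the northeast (bearing 045°).
Geostrophic balance: in the Southern Hemisphere the Coriolis force deflects motion to the left, so the geostrophic wind blows 90° to the left of the pressure-gradient force (low pressure on the right).
Rotating 045° by 90° counterclockwise gives 315° — the wind blows toward the northwest.

315°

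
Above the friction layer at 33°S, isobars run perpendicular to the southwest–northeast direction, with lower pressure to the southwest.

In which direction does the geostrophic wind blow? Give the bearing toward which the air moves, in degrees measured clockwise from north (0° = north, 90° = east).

The pressure-gradient force points toward the southwest (bearing 225°).
Geostrophic balance: in the Southern Hemisphere the Coriolis force deflects motion to the left, so the geostrophic wind blows 90° to the left of the pressure-gradient force (low pressure on the right).
Rotating 225° by 90° counterclockwise gives 135° — the wind blows toward the southeast.

135°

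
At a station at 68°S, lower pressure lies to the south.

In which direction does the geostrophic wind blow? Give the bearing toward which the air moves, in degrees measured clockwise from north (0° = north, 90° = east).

090°

The pressure-gradient force points toward the south (bearing 180°).
Geostrophic balance: in the Southern Hemisphere the Coriolis force deflects motion to the left, so the geostrophic wind blows 90° to the left of the pressure-gradient force (low pressure on the right).
Rotating 180° by 90° counterclockwise gives 090° — the wind blows toward the east.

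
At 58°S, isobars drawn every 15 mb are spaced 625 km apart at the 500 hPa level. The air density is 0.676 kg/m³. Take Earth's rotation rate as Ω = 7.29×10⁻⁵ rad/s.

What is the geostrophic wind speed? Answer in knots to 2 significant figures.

56 knots

Coriolis parameter at 58°S:
f = 2Ω sin φ = 2 × 7.29×10⁻⁵ × sin 58° = 1.24×10⁻⁴ s⁻¹
Pressure gradient: |∂P/∂n| = 1500 Pa / 625000 m = 2.40×10⁻³ Pa/m
Geostrophic balance (pressure-gradient force = Coriolis force):
V_g = (1/(fρ)) |∂P/∂n| = 2.40×10⁻³ / (1.24×10⁻⁴ × 0.676) = 28.7 m/s
Converting: 28.7 m/s × 1.944 = 56 knots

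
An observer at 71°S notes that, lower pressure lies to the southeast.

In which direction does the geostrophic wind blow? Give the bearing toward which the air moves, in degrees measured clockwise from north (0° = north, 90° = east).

The pressure-gradient force points toward the southeast (bearing 135°).
Geostrophic balance: in the Southern Hemisphere the Coriolis force deflects motion to the left, so the geostrophic wind blows 90° to the left of the pressure-gradient force (low pressure on the right).
Rotating 135° by 90° counterclockwise gives 045° — the wind blows toward the northeast.

045°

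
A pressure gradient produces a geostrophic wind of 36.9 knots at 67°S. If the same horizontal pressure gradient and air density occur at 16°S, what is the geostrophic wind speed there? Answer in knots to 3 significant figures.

With the same pressure gradient and density, V_g ∝ 1/f ∝ 1/sin φ.
V₂ = V₁ · sin φ₁ / sin φ₂ = 36.9 × sin 67° / sin 16°
V₂ = 36.9 × 0.9205/0.2756 = 123 knots

123 knots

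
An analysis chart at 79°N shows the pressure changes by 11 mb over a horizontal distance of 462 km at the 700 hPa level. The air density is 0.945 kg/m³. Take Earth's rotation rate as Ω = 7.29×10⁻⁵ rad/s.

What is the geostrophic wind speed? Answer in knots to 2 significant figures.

Coriolis parameter at 79°N:
f = 2Ω sin φ = 2 × 7.29×10⁻⁵ × sin 79° = 1.43×10⁻⁴ s⁻¹
Pressure gradient: |∂P/∂n| = 1100 Pa / 462000 m = 2.38×10⁻³ Pa/m
Geostrophic balance (pressure-gradient force = Coriolis force):
V_g = (1/(fρ)) |∂P/∂n| = 2.38×10⁻³ / (1.43×10⁻⁴ × 0.945) = 17.6 m/s
Converting: 17.6 m/s × 1.944 = 34 knots

34 knots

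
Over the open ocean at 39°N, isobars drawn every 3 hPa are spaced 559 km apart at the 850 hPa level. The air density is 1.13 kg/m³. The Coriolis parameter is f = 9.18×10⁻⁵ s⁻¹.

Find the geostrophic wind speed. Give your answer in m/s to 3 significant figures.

Pressure gradient: |∂P/∂n| = 300 Pa / 559000 m = 5.37×10⁻⁴ Pa/m
Geostrophic balance (pressure-gradient force = Coriolis force):
V_g = (1/(fρ)) |∂P/∂n| = 5.37×10⁻⁴ / (9.18×10⁻⁵ × 1.13) = 5.17 m/s

5.17 m/s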